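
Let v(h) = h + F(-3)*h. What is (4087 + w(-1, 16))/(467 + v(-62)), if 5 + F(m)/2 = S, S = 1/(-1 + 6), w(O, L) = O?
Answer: 6810/1667 ≈ 4.0852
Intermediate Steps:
S = ⅕ (S = 1/5 = ⅕ ≈ 0.20000)
F(m) = -48/5 (F(m) = -10 + 2*(⅕) = -10 + ⅖ = -48/5)
v(h) = -43*h/5 (v(h) = h - 48*h/5 = -43*h/5)
(4087 + w(-1, 16))/(467 + v(-62)) = (4087 - 1)/(467 - 43/5*(-62)) = 4086/(467 + 2666/5) = 4086/(5001/5) = 4086*(5/5001) = 6810/1667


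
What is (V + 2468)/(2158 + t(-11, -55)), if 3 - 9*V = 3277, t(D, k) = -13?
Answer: 18938/19305 ≈ 0.98099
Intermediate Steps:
V = -3274/9 (V = ⅓ - ⅑*3277 = ⅓ - 3277/9 = -3274/9 ≈ -363.78)
(V + 2468)/(2158 + t(-11, -55)) = (-3274/9 + 2468)/(2158 - 13) = (18938/9)/2145 = (18938/9)*(1/2145) = 18938/19305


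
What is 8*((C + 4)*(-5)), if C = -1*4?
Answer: 0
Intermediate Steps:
C = -4
8*((C + 4)*(-5)) = 8*((-4 + 4)*(-5)) = 8*(0*(-5)) = 8*0 = 0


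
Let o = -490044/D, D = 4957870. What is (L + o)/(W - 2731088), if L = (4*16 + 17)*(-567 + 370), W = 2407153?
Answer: 39556610817/803013809225 ≈ 0.049260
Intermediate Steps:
L = -15957 (L = (64 + 17)*(-197) = 81*(-197) = -15957)
o = -245022/2478935 (o = -490044/4957870 = -490044*1/4957870 = -245022/2478935 ≈ -0.098842)
(L + o)/(W - 2731088) = (-15957 - 245022/2478935)/(2407153 - 2731088) = -39556610817/2478935/(-323935) = -39556610817/2478935*(-1/323935) = 39556610817/803013809225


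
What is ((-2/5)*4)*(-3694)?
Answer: 29552/5 ≈ 5910.4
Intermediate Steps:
((-2/5)*4)*(-3694) = (((⅕)*(-2))*4)*(-3694) = -⅖*4*(-3694) = -8/5*(-3694) = 29552/5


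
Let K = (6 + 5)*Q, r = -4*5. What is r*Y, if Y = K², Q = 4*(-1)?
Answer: -38720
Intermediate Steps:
Q = -4
r = -20
K = -44 (K = (6 + 5)*(-4) = 11*(-4) = -44)
Y = 1936 (Y = (-44)² = 1936)
r*Y = -20*1936 = -38720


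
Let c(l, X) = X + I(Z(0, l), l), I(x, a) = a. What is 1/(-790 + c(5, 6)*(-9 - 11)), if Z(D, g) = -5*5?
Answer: -1/1010 ≈ -0.00099010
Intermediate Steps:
Z(D, g) = -25
c(l, X) = X + l
1/(-790 + c(5, 6)*(-9 - 11)) = 1/(-790 + (6 + 5)*(-9 - 11)) = 1/(-790 + 11*(-20)) = 1/(-790 - 220) = 1/(-1010) = -1/1010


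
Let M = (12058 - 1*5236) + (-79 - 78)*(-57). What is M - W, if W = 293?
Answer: 15478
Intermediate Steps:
M = 15771 (M = (12058 - 5236) - 157*(-57) = 6822 + 8949 = 15771)
M - W = 15771 - 1*293 = 15771 - 293 = 15478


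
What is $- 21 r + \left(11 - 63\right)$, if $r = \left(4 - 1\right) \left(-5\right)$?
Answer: $263$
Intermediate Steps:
$r = -15$ ($r = 3 \left(-5\right) = -15$)
$- 21 r + \left(11 - 63\right) = \left(-21\right) \left(-15\right) + \left(11 - 63\right) = 315 + \left(11 - 63\right) = 315 - 52 = 263$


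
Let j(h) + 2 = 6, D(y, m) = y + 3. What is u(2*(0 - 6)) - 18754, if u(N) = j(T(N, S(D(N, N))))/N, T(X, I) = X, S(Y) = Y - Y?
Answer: -56263/3 ≈ -18754.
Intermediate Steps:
D(y, m) = 3 + y
S(Y) = 0
j(h) = 4 (j(h) = -2 + 6 = 4)
u(N) = 4/N
u(2*(0 - 6)) - 18754 = 4/((2*(0 - 6))) - 18754 = 4/((2*(-6))) - 18754 = 4/(-12) - 18754 = 4*(-1/12) - 18754 = -1/3 - 18754 = -56263/3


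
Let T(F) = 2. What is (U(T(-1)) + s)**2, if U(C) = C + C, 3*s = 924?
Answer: 97344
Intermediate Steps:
s = 308 (s = (1/3)*924 = 308)
U(C) = 2*C
(U(T(-1)) + s)**2 = (2*2 + 308)**2 = (4 + 308)**2 = 312**2 = 97344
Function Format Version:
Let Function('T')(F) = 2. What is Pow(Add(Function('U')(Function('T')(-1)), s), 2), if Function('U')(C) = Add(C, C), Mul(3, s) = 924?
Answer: 97344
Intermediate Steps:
s = 308 (s = Mul(Rational(1, 3), 924) = 308)
Function('U')(C) = Mul(2, C)
Pow(Add(Function('U')(Function('T')(-1)), s), 2) = Pow(Add(Mul(2, 2), 308), 2) = Pow(Add(4, 308), 2) = Pow(312, 2) = 97344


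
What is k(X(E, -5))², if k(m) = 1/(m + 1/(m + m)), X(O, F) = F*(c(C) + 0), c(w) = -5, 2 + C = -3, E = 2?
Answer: 2500/1565001 ≈ 0.0015974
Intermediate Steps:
C = -5 (C = -2 - 3 = -5)
X(O, F) = -5*F (X(O, F) = F*(-5 + 0) = F*(-5) = -5*F)
k(m) = 1/(m + 1/(2*m))
k(X(E, -5))² = (2*(-5*(-5))/(1 + 2*(-5*(-5))²))² = (2*25/(1 + 2*25²))² = (2*25/(1 + 2*625))² = (2*25/(1 + 1250))² = (2*25/1251)² = (2*25*(1/1251))² = (50/1251)² = 2500/1565001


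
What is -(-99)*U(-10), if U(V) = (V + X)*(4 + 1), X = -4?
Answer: -6930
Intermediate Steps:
U(V) = -20 + 5*V (U(V) = (V - 4)*(4 + 1) = (-4 + V)*5 = -20 + 5*V)
-(-99)*U(-10) = -(-99)*(-20 + 5*(-10)) = -(-99)*(-20 - 50) = -(-99)*(-70) = -1*6930 = -6930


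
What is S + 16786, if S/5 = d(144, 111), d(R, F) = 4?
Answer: 16806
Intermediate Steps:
S = 20 (S = 5*4 = 20)
S + 16786 = 20 + 16786 = 16806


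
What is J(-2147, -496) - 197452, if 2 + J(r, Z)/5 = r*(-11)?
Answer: -79377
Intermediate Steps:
J(r, Z) = -10 - 55*r (J(r, Z) = -10 + 5*(r*(-11)) = -10 + 5*(-11*r) = -10 - 55*r)
J(-2147, -496) - 197452 = (-10 - 55*(-2147)) - 197452 = (-10 + 118085) - 197452 = 118075 - 197452 = -79377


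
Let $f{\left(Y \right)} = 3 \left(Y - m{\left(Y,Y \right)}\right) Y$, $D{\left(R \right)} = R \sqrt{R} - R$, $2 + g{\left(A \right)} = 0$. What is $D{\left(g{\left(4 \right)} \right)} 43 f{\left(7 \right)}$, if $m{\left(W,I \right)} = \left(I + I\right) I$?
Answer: $-164346 + 164346 i \sqrt{2} \approx -1.6435 \cdot 10^{5} + 2.3242 \cdot 10^{5} i$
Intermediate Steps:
$m{\left(W,I \right)} = 2 I^{2}$ ($m{\left(W,I \right)} = 2 I I = 2 I^{2}$)
$g{\left(A \right)} = -2$ ($g{\left(A \right)} = -2 + 0 = -2$)
$D{\left(R \right)} = R^{\frac{3}{2}} - R$
$f{\left(Y \right)} = Y \left(- 6 Y^{2} + 3 Y\right)$ ($f{\left(Y \right)} = 3 \left(Y - 2 Y^{2}\right) Y = \left(- 6 Y^{2} + 3 Y\right) Y = Y \left(- 6 Y^{2} + 3 Y\right)$)
$D{\left(g{\left(4 \right)} \right)} 43 f{\left(7 \right)} = \left(\left(-2\right)^{\frac{3}{2}} - -2\right) 43 \cdot 7^{2} \left(3 - 42\right) = \left(- 2 i \sqrt{2} + 2\right) 43 \cdot 49 \left(3 - 42\right) = \left(2 - 2 i \sqrt{2}\right) 43 \cdot 49 \left(-39\right) = \left(86 - 86 i \sqrt{2}\right) \left(-1911\right) = -164346 + 164346 i \sqrt{2}$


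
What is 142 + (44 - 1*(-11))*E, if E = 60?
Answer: 3442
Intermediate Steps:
142 + (44 - 1*(-11))*E = 142 + (44 - 1*(-11))*60 = 142 + (44 + 11)*60 = 142 + 55*60 = 142 + 3300 = 3442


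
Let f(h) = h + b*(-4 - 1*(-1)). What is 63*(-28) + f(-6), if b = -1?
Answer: -1767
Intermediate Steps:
f(h) = 3 + h (f(h) = h - (-4 - 1*(-1)) = h - (-4 + 1) = h - 1*(-3) = h + 3 = 3 + h)
63*(-28) + f(-6) = 63*(-28) + (3 - 6) = -1764 - 3 = -1767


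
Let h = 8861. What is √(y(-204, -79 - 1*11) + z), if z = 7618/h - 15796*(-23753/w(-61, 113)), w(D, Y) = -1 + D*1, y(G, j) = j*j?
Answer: 14*I*√2326617279075746/274691 ≈ 2458.4*I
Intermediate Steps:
y(G, j) = j²
w(D, Y) = -1 + D
z = -1662333943876/274691 (z = 7618/8861 - 15796*(-23753/(-1 - 61)) = 7618*(1/8861) - 15796/((-62*(-1/23753))) = 7618/8861 - 15796/62/23753 = 7618/8861 - 15796*23753/62 = 7618/8861 - 187601194/31 = -1662333943876/274691 ≈ -6.0516e+6)
√(y(-204, -79 - 1*11) + z) = √((-79 - 1*11)² - 1662333943876/274691) = √((-79 - 11)² - 1662333943876/274691) = √((-90)² - 1662333943876/274691) = √(8100 - 1662333943876/274691) = √(-1660108946776/274691) = 14*I*√2326617279075746/274691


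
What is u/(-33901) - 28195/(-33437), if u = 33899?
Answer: -6125592/39087853 ≈ -0.15671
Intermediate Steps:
u/(-33901) - 28195/(-33437) = 33899/(-33901) - 28195/(-33437) = 33899*(-1/33901) - 28195*(-1/33437) = -33899/33901 + 28195/33437 = -6125592/39087853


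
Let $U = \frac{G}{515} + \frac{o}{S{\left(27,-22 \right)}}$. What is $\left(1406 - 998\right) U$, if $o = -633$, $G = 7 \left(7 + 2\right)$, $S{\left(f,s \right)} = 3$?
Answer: $- \frac{44309616}{515} \approx -86038.0$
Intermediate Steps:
$G = 63$ ($G = 7 \cdot 9 = 63$)
$U = - \frac{108602}{515}$ ($U = \frac{63}{515} - \frac{633}{3} = 63 \cdot \frac{1}{515} - 211 = \frac{63}{515} - 211 = - \frac{108602}{515} \approx -210.88$)
$\left(1406 - 998\right) U = \left(1406 - 998\right) \left(- \frac{108602}{515}\right) = 408 \left(- \frac{108602}{515}\right) = - \frac{44309616}{515}$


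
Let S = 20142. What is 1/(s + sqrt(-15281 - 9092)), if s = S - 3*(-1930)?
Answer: 25932/672492997 - I*sqrt(24373)/672492997 ≈ 3.8561e-5 - 2.3215e-7*I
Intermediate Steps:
s = 25932 (s = 20142 - 3*(-1930) = 20142 + 5790 = 25932)
1/(s + sqrt(-15281 - 9092)) = 1/(25932 + sqrt(-15281 - 9092)) = 1/(25932 + sqrt(-24373)) = 1/(25932 + I*sqrt(24373))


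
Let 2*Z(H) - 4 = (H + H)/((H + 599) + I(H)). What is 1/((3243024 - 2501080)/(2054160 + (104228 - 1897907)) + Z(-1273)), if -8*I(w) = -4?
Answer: 38985323/262702112 ≈ 0.14840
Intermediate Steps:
I(w) = ½ (I(w) = -⅛*(-4) = ½)
Z(H) = 2 + H/(1199/2 + H) (Z(H) = 2 + ((H + H)/((H + 599) + ½))/2 = 2 + ((2*H)/((599 + H) + ½))/2 = 2 + ((2*H)/(1199/2 + H))/2 = 2 + (2*H/(1199/2 + H))/2 = 2 + H/(1199/2 + H))
1/((3243024 - 2501080)/(2054160 + (104228 - 1897907)) + Z(-1273)) = 1/((3243024 - 2501080)/(2054160 + (104228 - 1897907)) + 2*(1199 + 3*(-1273))/(1199 + 2*(-1273))) = 1/(741944/(2054160 - 1793679) + 2*(1199 - 3819)/(1199 - 2546)) = 1/(741944/260481 + 2*(-2620)/(-1347)) = 1/(741944*(1/260481) + 2*(-1/1347)*(-2620)) = 1/(741944/260481 + 5240/1347) = 1/(262702112/38985323) = 38985323/262702112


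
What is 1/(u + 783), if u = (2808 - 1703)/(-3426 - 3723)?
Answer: 7149/5596562 ≈ 0.0012774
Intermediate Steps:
u = -1105/7149 (u = 1105/(-7149) = 1105*(-1/7149) = -1105/7149 ≈ -0.15457)
1/(u + 783) = 1/(-1105/7149 + 783) = 1/(5596562/7149) = 7149/5596562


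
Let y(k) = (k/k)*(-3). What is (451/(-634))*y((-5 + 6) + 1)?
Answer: 1353/634 ≈ 2.1341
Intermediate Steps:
y(k) = -3 (y(k) = 1*(-3) = -3)
(451/(-634))*y((-5 + 6) + 1) = (451/(-634))*(-3) = (451*(-1/634))*(-3) = -451/634*(-3) = 1353/634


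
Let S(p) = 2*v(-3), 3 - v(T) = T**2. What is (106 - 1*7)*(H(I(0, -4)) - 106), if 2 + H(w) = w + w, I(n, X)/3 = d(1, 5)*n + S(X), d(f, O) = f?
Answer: -17820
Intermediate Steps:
v(T) = 3 - T**2
S(p) = -12 (S(p) = 2*(3 - 1*(-3)**2) = 2*(3 - 1*9) = 2*(3 - 9) = 2*(-6) = -12)
I(n, X) = -36 + 3*n (I(n, X) = 3*(1*n - 12) = 3*(n - 12) = 3*(-12 + n) = -36 + 3*n)
H(w) = -2 + 2*w (H(w) = -2 + (w + w) = -2 + 2*w)
(106 - 1*7)*(H(I(0, -4)) - 106) = (106 - 1*7)*((-2 + 2*(-36 + 3*0)) - 106) = (106 - 7)*((-2 + 2*(-36 + 0)) - 106) = 99*((-2 + 2*(-36)) - 106) = 99*((-2 - 72) - 106) = 99*(-74 - 106) = 99*(-180) = -17820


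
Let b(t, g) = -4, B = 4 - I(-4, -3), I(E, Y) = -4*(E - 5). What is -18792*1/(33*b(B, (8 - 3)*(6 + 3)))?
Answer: 1566/11 ≈ 142.36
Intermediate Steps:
I(E, Y) = 20 - 4*E (I(E, Y) = -4*(-5 + E) = 20 - 4*E)
B = -32 (B = 4 - (20 - 4*(-4)) = 4 - (20 + 16) = 4 - 1*36 = 4 - 36 = -32)
-18792*1/(33*b(B, (8 - 3)*(6 + 3))) = -18792/(33*(-4)) = -18792/(-132) = -18792*(-1/132) = 1566/11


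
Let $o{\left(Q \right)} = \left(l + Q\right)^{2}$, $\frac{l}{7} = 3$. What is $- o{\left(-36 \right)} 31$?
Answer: $-6975$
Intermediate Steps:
$l = 21$ ($l = 7 \cdot 3 = 21$)
$o{\left(Q \right)} = \left(21 + Q\right)^{2}$
$- o{\left(-36 \right)} 31 = - \left(21 - 36\right)^{2} \cdot 31 = - \left(-15\right)^{2} \cdot 31 = - 225 \cdot 31 = \left(-1\right) 6975 = -6975$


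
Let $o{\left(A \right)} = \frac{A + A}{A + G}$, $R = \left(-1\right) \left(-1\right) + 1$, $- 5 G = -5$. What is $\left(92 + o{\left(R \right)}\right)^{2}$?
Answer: $\frac{78400}{9} \approx 8711.1$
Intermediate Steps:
$G = 1$ ($G = \left(- \frac{1}{5}\right) \left(-5\right) = 1$)
$R = 2$ ($R = 1 + 1 = 2$)
$o{\left(A \right)} = \frac{2 A}{1 + A}$ ($o{\left(A \right)} = \frac{A + A}{A + 1} = \frac{2 A}{1 + A}$)
$\left(92 + o{\left(R \right)}\right)^{2} = \left(92 + 2 \cdot 2 \frac{1}{1 + 2}\right)^{2} = \left(92 + 2 \cdot 2 \cdot \frac{1}{3}\right)^{2} = \left(92 + \frac{4}{3}\right)^{2} = \left(\frac{280}{3}\right)^{2} = \frac{78400}{9}$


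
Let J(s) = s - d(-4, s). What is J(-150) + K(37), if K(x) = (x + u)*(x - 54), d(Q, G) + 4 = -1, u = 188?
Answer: -3970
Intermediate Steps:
d(Q, G) = -5 (d(Q, G) = -4 - 1 = -5)
K(x) = (-54 + x)*(188 + x) (K(x) = (x + 188)*(x - 54) = (188 + x)*(-54 + x) = (-54 + x)*(188 + x))
J(s) = 5 + s (J(s) = s - 1*(-5) = s + 5 = 5 + s)
J(-150) + K(37) = (5 - 150) + (-10152 + 37² + 134*37) = -145 + (-10152 + 1369 + 4958) = -145 - 3825 = -3970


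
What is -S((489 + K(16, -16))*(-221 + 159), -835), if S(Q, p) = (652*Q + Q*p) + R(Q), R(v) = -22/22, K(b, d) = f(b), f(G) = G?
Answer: -5729729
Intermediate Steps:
K(b, d) = b
R(v) = -1 (R(v) = -22*1/22 = -1)
S(Q, p) = -1 + 652*Q + Q*p (S(Q, p) = (652*Q + Q*p) - 1 = -1 + 652*Q + Q*p)
-S((489 + K(16, -16))*(-221 + 159), -835) = -(-1 + 652*((489 + 16)*(-221 + 159)) + ((489 + 16)*(-221 + 159))*(-835)) = -(-1 + 652*(505*(-62)) + (505*(-62))*(-835)) = -(-1 + 652*(-31310) - 31310*(-835)) = -(-1 - 20414120 + 26143850) = -1*5729729 = -5729729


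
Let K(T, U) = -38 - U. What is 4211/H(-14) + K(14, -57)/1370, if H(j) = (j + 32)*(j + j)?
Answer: -2879747/345240 ≈ -8.3413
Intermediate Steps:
H(j) = 2*j*(32 + j) (H(j) = (32 + j)*(2*j) = 2*j*(32 + j))
4211/H(-14) + K(14, -57)/1370 = 4211/((2*(-14)*(32 - 14))) + (-38 - 1*(-57))/1370 = 4211/((2*(-14)*18)) + (-38 + 57)*(1/1370) = 4211/(-504) + 19*(1/1370) = 4211*(-1/504) + 19/1370 = -4211/504 + 19/1370 = -2879747/345240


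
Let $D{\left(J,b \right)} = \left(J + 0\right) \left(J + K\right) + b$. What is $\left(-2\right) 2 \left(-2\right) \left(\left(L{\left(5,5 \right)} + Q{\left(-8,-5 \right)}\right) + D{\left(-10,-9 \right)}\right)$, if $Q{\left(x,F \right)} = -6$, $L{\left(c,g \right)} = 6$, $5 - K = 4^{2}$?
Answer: $1608$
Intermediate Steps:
$K = -11$ ($K = 5 - 4^{2} = 5 - 16 = -11$)
$D{\left(J,b \right)} = b + J \left(-11 + J\right)$ ($D{\left(J,b \right)} = \left(J + 0\right) \left(J - 11\right) + b = J \left(-11 + J\right) + b = b + J \left(-11 + J\right)$)
$\left(-2\right) 2 \left(-2\right) \left(\left(L{\left(5,5 \right)} + Q{\left(-8,-5 \right)}\right) + D{\left(-10,-9 \right)}\right) = \left(-2\right) 2 \left(-2\right) \left(\left(6 - 6\right) - \left(-101 - 100\right)\right) = \left(-4\right) \left(-2\right) \left(0 + \left(-9 + 100 + 110\right)\right) = 8 \left(0 + 201\right) = 8 \cdot 201 = 1608$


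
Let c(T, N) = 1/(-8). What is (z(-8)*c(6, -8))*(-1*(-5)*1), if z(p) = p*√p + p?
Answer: 5 + 10*I*√2 ≈ 5.0 + 14.142*I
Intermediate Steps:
c(T, N) = -⅛
z(p) = p + p^(3/2) (z(p) = p^(3/2) + p = p + p^(3/2))
(z(-8)*c(6, -8))*(-1*(-5)*1) = ((-8 + (-8)^(3/2))*(-⅛))*(-1*(-5)*1) = ((-8 - 16*I*√2)*(-⅛))*(5*1) = (1 + 2*I*√2)*5 = 5 + 10*I*√2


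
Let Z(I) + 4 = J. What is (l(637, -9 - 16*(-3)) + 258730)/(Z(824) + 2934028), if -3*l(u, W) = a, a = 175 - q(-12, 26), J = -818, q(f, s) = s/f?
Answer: 4656077/52797708 ≈ 0.088187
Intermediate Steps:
Z(I) = -822 (Z(I) = -4 - 818 = -822)
a = 1063/6 (a = 175 - 26/(-12) = 175 - 26*(-1)/12 = 175 - 1*(-13/6) = 175 + 13/6 = 1063/6 ≈ 177.17)
l(u, W) = -1063/18 (l(u, W) = -⅓*1063/6 = -1063/18)
(l(637, -9 - 16*(-3)) + 258730)/(Z(824) + 2934028) = (-1063/18 + 258730)/(-822 + 2934028) = (4656077/18)/2933206 = (4656077/18)*(1/2933206) = 4656077/52797708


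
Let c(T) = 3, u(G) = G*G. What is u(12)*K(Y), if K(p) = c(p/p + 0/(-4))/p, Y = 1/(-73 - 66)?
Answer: -60048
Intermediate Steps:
u(G) = G²
Y = -1/139 (Y = 1/(-139) = -1/139 ≈ -0.0071942)
K(p) = 3/p
u(12)*K(Y) = 12²*(3/(-1/139)) = 144*(3*(-139)) = 144*(-417) = -60048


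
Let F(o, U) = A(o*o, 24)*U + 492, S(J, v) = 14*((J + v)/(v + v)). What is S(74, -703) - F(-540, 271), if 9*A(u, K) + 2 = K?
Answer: -196339/171 ≈ -1148.2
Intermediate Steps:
A(u, K) = -2/9 + K/9
S(J, v) = 7*(J + v)/v (S(J, v) = 14*((J + v)/((2*v))) = 14*((J + v)*(1/(2*v))) = 14*((J + v)/(2*v)) = 7*(J + v)/v)
F(o, U) = 492 + 22*U/9 (F(o, U) = (-2/9 + (⅑)*24)*U + 492 = (-2/9 + 8/3)*U + 492 = 22*U/9 + 492 = 492 + 22*U/9)
S(74, -703) - F(-540, 271) = (7 + 7*74/(-703)) - (492 + (22/9)*271) = (7 + 7*74*(-1/703)) - (492 + 5962/9) = (7 - 14/19) - 1*10390/9 = 119/19 - 10390/9 = -196339/171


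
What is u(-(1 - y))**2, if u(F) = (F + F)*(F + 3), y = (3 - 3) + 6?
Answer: 6400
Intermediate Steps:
y = 6 (y = 0 + 6 = 6)
u(F) = 2*F*(3 + F) (u(F) = (2*F)*(3 + F) = 2*F*(3 + F))
u(-(1 - y))**2 = (2*(-(1 - 1*6))*(3 - (1 - 1*6)))**2 = (2*(-(1 - 6))*(3 - (1 - 6)))**2 = (2*(-1*(-5))*(3 - 1*(-5)))**2 = (2*5*(3 + 5))**2 = (2*5*8)**2 = 80**2 = 6400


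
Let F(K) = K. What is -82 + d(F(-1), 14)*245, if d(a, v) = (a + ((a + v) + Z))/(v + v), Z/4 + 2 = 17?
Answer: 548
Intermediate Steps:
Z = 60 (Z = -8 + 4*17 = -8 + 68 = 60)
d(a, v) = (60 + v + 2*a)/(2*v) (d(a, v) = (a + ((a + v) + 60))/(v + v) = (a + (60 + a + v))/((2*v)) = (60 + v + 2*a)*(1/(2*v)) = (60 + v + 2*a)/(2*v))
-82 + d(F(-1), 14)*245 = -82 + ((30 - 1 + (½)*14)/14)*245 = -82 + ((30 - 1 + 7)/14)*245 = -82 + ((1/14)*36)*245 = -82 + (18/7)*245 = -82 + 630 = 548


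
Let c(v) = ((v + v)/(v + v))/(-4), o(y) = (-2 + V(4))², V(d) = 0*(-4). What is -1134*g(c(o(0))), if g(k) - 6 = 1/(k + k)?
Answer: -4536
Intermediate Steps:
V(d) = 0
o(y) = 4 (o(y) = (-2 + 0)² = (-2)² = 4)
c(v) = -¼ (c(v) = ((2*v)/((2*v)))*(-¼) = ((2*v)*(1/(2*v)))*(-¼) = 1*(-¼) = -¼)
g(k) = 6 + 1/(2*k) (g(k) = 6 + 1/(k + k) = 6 + 1/(2*k))
-1134*g(c(o(0))) = -1134*(6 + 1/(2*(-¼))) = -1134*(6 + (½)*(-4)) = -1134*(6 - 2) = -1134*4 = -4536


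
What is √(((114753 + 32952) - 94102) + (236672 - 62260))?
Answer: 9*√2815 ≈ 477.51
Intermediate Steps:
√(((114753 + 32952) - 94102) + (236672 - 62260)) = √((147705 - 94102) + 174412) = √(53603 + 174412) = √228015 = 9*√2815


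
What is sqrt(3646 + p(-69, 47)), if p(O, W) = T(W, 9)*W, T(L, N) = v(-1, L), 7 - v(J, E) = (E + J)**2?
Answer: I*sqrt(95477) ≈ 308.99*I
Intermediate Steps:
v(J, E) = 7 - (E + J)**2
T(L, N) = 7 - (-1 + L)**2 (T(L, N) = 7 - (L - 1)**2 = 7 - (-1 + L)**2)
p(O, W) = W*(7 - (-1 + W)**2) (p(O, W) = (7 - (-1 + W)**2)*W = W*(7 - (-1 + W)**2))
sqrt(3646 + p(-69, 47)) = sqrt(3646 - 1*47*(-7 + (-1 + 47)**2)) = sqrt(3646 - 1*47*(-7 + 46**2)) = sqrt(3646 - 1*47*(-7 + 2116)) = sqrt(3646 - 1*47*2109) = sqrt(3646 - 99123) = sqrt(-95477) = I*sqrt(95477)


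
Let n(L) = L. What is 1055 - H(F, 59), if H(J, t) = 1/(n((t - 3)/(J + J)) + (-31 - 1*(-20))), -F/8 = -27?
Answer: 619339/587 ≈ 1055.1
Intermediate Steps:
F = 216 (F = -8*(-27) = 216)
H(J, t) = 1/(-11 + (-3 + t)/(2*J)) (H(J, t) = 1/((t - 3)/(J + J) + (-31 - 1*(-20))) = 1/((-3 + t)/((2*J)) + (-31 + 20)) = 1/((-3 + t)*(1/(2*J)) - 11) = 1/((-3 + t)/(2*J) - 11) = 1/(-11 + (-3 + t)/(2*J)))
1055 - H(F, 59) = 1055 - 2*216/(-3 + 59 - 22*216) = 1055 - 2*216/(-3 + 59 - 4752) = 1055 - 2*216/(-4696) = 1055 - 2*216*(-1)/4696 = 1055 - 1*(-54/587) = 1055 + 54/587 = 619339/587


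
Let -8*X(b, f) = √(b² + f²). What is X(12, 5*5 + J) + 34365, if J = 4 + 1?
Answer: 34365 - 3*√29/4 ≈ 34361.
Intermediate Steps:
J = 5
X(b, f) = -√(b² + f²)/8
X(12, 5*5 + J) + 34365 = -√(12² + (5*5 + 5)²)/8 + 34365 = -√(144 + (25 + 5)²)/8 + 34365 = -√(144 + 30²)/8 + 34365 = -√(144 + 900)/8 + 34365 = -3*√29/4 + 34365 = 34365 - 3*√29/4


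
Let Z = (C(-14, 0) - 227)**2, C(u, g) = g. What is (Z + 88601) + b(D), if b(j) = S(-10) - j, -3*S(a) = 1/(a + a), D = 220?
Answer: 8394601/60 ≈ 1.3991e+5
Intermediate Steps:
S(a) = -1/(6*a) (S(a) = -1/(3*(a + a)) = -1/(2*a)/3 = -1/(6*a))
b(j) = 1/60 - j (b(j) = -1/6/(-10) - j = -1/6*(-1/10) - j = 1/60 - j)
Z = 51529 (Z = (0 - 227)**2 = (-227)**2 = 51529)
(Z + 88601) + b(D) = (51529 + 88601) + (1/60 - 1*220) = 140130 + (1/60 - 220) = 140130 - 13199/60 = 8394601/60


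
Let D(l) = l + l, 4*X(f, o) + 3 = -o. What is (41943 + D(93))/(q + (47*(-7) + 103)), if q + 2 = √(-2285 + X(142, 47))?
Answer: -19210824/108563 - 42129*I*√9190/108563 ≈ -176.96 - 37.201*I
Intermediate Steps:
X(f, o) = -¾ - o/4 (X(f, o) = -¾ + (-o)/4 = -¾ - o/4)
q = -2 + I*√9190/2 (q = -2 + √(-2285 + (-¾ - ¼*47)) = -2 + √(-2285 + (-¾ - 47/4)) = -2 + √(-2285 - 25/2) = -2 + √(-4595/2) = -2 + I*√9190/2 ≈ -2.0 + 47.932*I)
D(l) = 2*l
(41943 + D(93))/(q + (47*(-7) + 103)) = (41943 + 2*93)/((-2 + I*√9190/2) + (47*(-7) + 103)) = (41943 + 186)/((-2 + I*√9190/2) + (-329 + 103)) = 42129/((-2 + I*√9190/2) - 226) = 42129/(-228 + I*√9190/2)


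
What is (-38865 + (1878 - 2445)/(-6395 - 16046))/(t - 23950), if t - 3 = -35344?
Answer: 872168898/1330549331 ≈ 0.65550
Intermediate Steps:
t = -35341 (t = 3 - 35344 = -35341)
(-38865 + (1878 - 2445)/(-6395 - 16046))/(t - 23950) = (-38865 + (1878 - 2445)/(-6395 - 16046))/(-35341 - 23950) = (-38865 - 567/(-22441))/(-59291) = (-38865 - 567*(-1/22441))*(-1/59291) = (-38865 + 567/22441)*(-1/59291) = -872168898/22441*(-1/59291) = 872168898/1330549331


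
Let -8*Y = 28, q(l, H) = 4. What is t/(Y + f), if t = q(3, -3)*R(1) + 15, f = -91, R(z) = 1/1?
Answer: -38/189 ≈ -0.20106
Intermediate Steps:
R(z) = 1
Y = -7/2 (Y = -⅛*28 = -7/2 ≈ -3.5000)
t = 19 (t = 4*1 + 15 = 4 + 15 = 19)
t/(Y + f) = 19/(-7/2 - 91) = 19/(-189/2) = 19*(-2/189) = -38/189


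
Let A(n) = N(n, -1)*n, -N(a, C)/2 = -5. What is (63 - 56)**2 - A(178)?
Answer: -1731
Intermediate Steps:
N(a, C) = 10 (N(a, C) = -2*(-5) = 10)
A(n) = 10*n
(63 - 56)**2 - A(178) = (63 - 56)**2 - 10*178 = 7**2 - 1*1780 = 49 - 1780 = -1731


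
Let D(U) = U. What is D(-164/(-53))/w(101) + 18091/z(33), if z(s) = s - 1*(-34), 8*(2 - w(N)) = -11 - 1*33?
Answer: 14404321/53265 ≈ 270.43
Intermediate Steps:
w(N) = 15/2 (w(N) = 2 - (-11 - 1*33)/8 = 2 - (-11 - 33)/8 = 2 - ⅛*(-44) = 2 + 11/2 = 15/2)
z(s) = 34 + s (z(s) = s + 34 = 34 + s)
D(-164/(-53))/w(101) + 18091/z(33) = (-164/(-53))/(15/2) + 18091/(34 + 33) = -164*(-1/53)*(2/15) + 18091/67 = (164/53)*(2/15) + 18091*(1/67) = 328/795 + 18091/67 = 14404321/53265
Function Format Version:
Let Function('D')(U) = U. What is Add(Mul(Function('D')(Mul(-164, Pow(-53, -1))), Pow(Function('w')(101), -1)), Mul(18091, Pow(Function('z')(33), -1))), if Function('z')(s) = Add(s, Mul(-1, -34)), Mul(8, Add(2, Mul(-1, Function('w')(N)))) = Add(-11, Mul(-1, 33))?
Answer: Rational(14404321, 53265) ≈ 270.43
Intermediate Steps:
Function('w')(N) = Rational(15, 2) (Function('w')(N) = Add(2, Mul(Rational(-1, 8), Add(-11, Mul(-1, 33)))) = Add(2, Mul(Rational(-1, 8), Add(-11, -33))) = Add(2, Mul(Rational(-1, 8), -44)) = Add(2, Rational(11, 2)) = Rational(15, 2))
Function('z')(s) = Add(34, s) (Function('z')(s) = Add(s, 34) = Add(34, s))
Add(Mul(Function('D')(Mul(-164, Pow(-53, -1))), Pow(Function('w')(101), -1)), Mul(18091, Pow(Function('z')(33), -1))) = Add(Mul(Mul(-164, Pow(-53, -1)), Pow(Rational(15, 2), -1)), Mul(18091, Pow(Add(34, 33), -1))) = Add(Mul(Mul(-164, Rational(-1, 53)), Rational(2, 15)), Mul(18091, Pow(67, -1))) = Add(Mul(Rational(164, 53), Rational(2, 15)), Mul(18091, Rational(1, 67))) = Add(Rational(328, 795), Rational(18091, 67)) = Rational(14404321, 53265)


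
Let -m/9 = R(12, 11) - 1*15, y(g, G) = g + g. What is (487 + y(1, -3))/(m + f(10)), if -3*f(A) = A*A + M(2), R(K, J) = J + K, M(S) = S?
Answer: -489/106 ≈ -4.6132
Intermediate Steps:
y(g, G) = 2*g
m = -72 (m = -9*((11 + 12) - 1*15) = -9*(23 - 15) = -9*8 = -72)
f(A) = -⅔ - A²/3 (f(A) = -(A*A + 2)/3 = -(A² + 2)/3 = -(2 + A²)/3 = -⅔ - A²/3)
(487 + y(1, -3))/(m + f(10)) = (487 + 2*1)/(-72 + (-⅔ - ⅓*10²)) = (487 + 2)/(-72 + (-⅔ - ⅓*100)) = 489/(-72 + (-⅔ - 100/3)) = 489/(-72 - 34) = 489/(-106) = 489*(-1/106) = -489/106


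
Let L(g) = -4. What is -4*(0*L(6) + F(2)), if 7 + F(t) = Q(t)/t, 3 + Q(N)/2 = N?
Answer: 32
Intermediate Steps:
Q(N) = -6 + 2*N
F(t) = -7 + (-6 + 2*t)/t
-4*(0*L(6) + F(2)) = -4*(0*(-4) + (-5 - 6/2)) = -4*(0 + (-5 - 6*1/2)) = -4*(0 + (-5 - 3)) = -4*(0 - 8) = -4*(-8) = 32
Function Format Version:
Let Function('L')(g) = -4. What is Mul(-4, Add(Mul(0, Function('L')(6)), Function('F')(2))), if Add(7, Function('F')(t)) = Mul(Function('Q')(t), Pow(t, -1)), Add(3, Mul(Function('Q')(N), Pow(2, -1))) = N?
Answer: 32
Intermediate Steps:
Function('Q')(N) = Add(-6, Mul(2, N))
Function('F')(t) = Add(-7, Mul(Pow(t, -1), Add(-6, Mul(2, t)))) (Function('F')(t) = Add(-7, Mul(Add(-6, Mul(2, t)), Pow(t, -1))) = Add(-7, Mul(Pow(t, -1), Add(-6, Mul(2, t)))))
Mul(-4, Add(Mul(0, Function('L')(6)), Function('F')(2))) = Mul(-4, Add(Mul(0, -4), Add(-5, Mul(-6, Pow(2, -1))))) = Mul(-4, Add(0, Add(-5, Mul(-6, Rational(1, 2))))) = Mul(-4, Add(0, Add(-5, -3))) = Mul(-4, Add(0, -8)) = Mul(-4, -8) = 32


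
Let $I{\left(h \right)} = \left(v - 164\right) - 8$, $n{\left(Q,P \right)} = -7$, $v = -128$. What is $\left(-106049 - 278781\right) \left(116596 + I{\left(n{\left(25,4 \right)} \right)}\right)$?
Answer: $-44754189680$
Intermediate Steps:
$I{\left(h \right)} = -300$ ($I{\left(h \right)} = \left(-128 - 164\right) - 8 = -292 - 8 = -300$)
$\left(-106049 - 278781\right) \left(116596 + I{\left(n{\left(25,4 \right)} \right)}\right) = \left(-106049 - 278781\right) \left(116596 - 300\right) = \left(-384830\right) 116296 = -44754189680$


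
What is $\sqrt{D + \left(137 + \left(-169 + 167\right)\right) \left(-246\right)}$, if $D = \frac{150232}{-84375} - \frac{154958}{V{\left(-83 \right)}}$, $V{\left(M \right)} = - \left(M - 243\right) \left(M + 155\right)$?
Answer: $\frac{i \sqrt{17872228813768170}}{733500} \approx 182.26 i$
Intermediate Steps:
$V{\left(M \right)} = - \left(-243 + M\right) \left(155 + M\right)$
$D = - \frac{922268153}{110025000}$ ($D = \frac{150232}{-84375} - \frac{154958}{37665 - \left(-83\right)^{2} + 88 \left(-83\right)} = 150232 \left(- \frac{1}{84375}\right) - \frac{154958}{37665 - 6889 - 7304} = - \frac{150232}{84375} - \frac{154958}{37665 - 6889 - 7304} = - \frac{150232}{84375} - \frac{154958}{23472} = - \frac{150232}{84375} - \frac{77479}{11736} = - \frac{922268153}{110025000} \approx -8.3824$)
$\sqrt{D + \left(137 + \left(-169 + 167\right)\right) \left(-246\right)} = \sqrt{- \frac{922268153}{110025000} + \left(137 + \left(-169 + 167\right)\right) \left(-246\right)} = \sqrt{- \frac{922268153}{110025000} + \left(137 - 2\right) \left(-246\right)} = \sqrt{- \frac{922268153}{110025000} + 135 \left(-246\right)} = \sqrt{- \frac{922268153}{110025000} - 33210} = \sqrt{- \frac{3654852518153}{110025000}} = \frac{i \sqrt{17872228813768170}}{733500}$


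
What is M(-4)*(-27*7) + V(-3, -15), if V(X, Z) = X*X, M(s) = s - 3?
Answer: 1332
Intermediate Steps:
M(s) = -3 + s
V(X, Z) = X²
M(-4)*(-27*7) + V(-3, -15) = (-3 - 4)*(-27*7) + (-3)² = -7*(-189) + 9 = 1323 + 9 = 1332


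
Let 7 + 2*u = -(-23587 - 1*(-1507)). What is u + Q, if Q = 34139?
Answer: 90351/2 ≈ 45176.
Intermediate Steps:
u = 22073/2 (u = -7/2 + (-(-23587 - 1*(-1507)))/2 = -7/2 + (-(-23587 + 1507))/2 = -7/2 + (-1*(-22080))/2 = -7/2 + (1/2)*22080 = -7/2 + 11040 = 22073/2 ≈ 11037.)
u + Q = 22073/2 + 34139 = 90351/2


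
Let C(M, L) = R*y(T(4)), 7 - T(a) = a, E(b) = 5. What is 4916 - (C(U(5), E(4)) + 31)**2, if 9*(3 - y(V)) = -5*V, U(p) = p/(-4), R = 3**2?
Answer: -413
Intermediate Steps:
R = 9
U(p) = -p/4 (U(p) = p*(-1/4) = -p/4)
T(a) = 7 - a
y(V) = 3 + 5*V/9 (y(V) = 3 - (-5)*V/9 = 3 + 5*V/9)
C(M, L) = 42 (C(M, L) = 9*(3 + 5*(7 - 1*4)/9) = 9*(3 + 5*(7 - 4)/9) = 9*(3 + (5/9)*3) = 9*(3 + 5/3) = 9*(14/3) = 42)
4916 - (C(U(5), E(4)) + 31)**2 = 4916 - (42 + 31)**2 = 4916 - 1*73**2 = 4916 - 1*5329 = 4916 - 5329 = -413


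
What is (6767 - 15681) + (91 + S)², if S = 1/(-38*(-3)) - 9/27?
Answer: -8992775/12996 ≈ -691.96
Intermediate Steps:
S = -37/114 (S = -1/38*(-⅓) - 9*1/27 = 1/114 - ⅓ = -37/114 ≈ -0.32456)
(6767 - 15681) + (91 + S)² = (6767 - 15681) + (91 - 37/114)² = -8914 + (10337/114)² = -8914 + 106853569/12996 = -8992775/12996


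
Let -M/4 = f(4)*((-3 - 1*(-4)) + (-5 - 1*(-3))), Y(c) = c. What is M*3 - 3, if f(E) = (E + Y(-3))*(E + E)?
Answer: 93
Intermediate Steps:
f(E) = 2*E*(-3 + E) (f(E) = (E - 3)*(E + E) = (-3 + E)*(2*E) = 2*E*(-3 + E))
M = 32 (M = -4*2*4*(-3 + 4)*((-3 - 1*(-4)) + (-5 - 1*(-3))) = -4*2*4*1*((-3 + 4) + (-5 + 3)) = -32*(1 - 2) = -32*(-1) = -4*(-8) = 32)
M*3 - 3 = 32*3 - 3 = 96 - 3 = 93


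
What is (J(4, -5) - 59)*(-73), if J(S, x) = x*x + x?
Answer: 2847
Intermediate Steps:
J(S, x) = x + x² (J(S, x) = x² + x = x + x²)
(J(4, -5) - 59)*(-73) = (-5*(1 - 5) - 59)*(-73) = (-5*(-4) - 59)*(-73) = (20 - 59)*(-73) = -39*(-73) = 2847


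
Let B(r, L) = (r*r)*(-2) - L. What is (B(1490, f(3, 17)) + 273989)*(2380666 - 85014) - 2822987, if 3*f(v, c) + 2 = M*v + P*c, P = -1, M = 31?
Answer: -28692690190925/3 ≈ -9.5642e+12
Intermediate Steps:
f(v, c) = -⅔ - c/3 + 31*v/3 (f(v, c) = -⅔ + (31*v - c)/3 = -⅔ + (-c + 31*v)/3 = -⅔ + (-c/3 + 31*v/3) = -⅔ - c/3 + 31*v/3)
B(r, L) = -L - 2*r² (B(r, L) = r²*(-2) - L = -2*r² - L = -L - 2*r²)
(B(1490, f(3, 17)) + 273989)*(2380666 - 85014) - 2822987 = ((-(-⅔ - ⅓*17 + (31/3)*3) - 2*1490²) + 273989)*(2380666 - 85014) - 2822987 = ((-(-⅔ - 17/3 + 31) - 2*2220100) + 273989)*2295652 - 2822987 = ((-1*74/3 - 4440200) + 273989)*2295652 - 2822987 = ((-74/3 - 4440200) + 273989)*2295652 - 2822987 = (-13320674/3 + 273989)*2295652 - 2822987 = -12498707/3*2295652 - 2822987 = -28692681721964/3 - 2822987 = -28692690190925/3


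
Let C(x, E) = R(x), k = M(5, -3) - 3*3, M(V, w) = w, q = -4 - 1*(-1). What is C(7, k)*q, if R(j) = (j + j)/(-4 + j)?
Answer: -14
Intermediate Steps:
q = -3 (q = -4 + 1 = -3)
k = -12 (k = -3 - 3*3 = -3 - 9 = -12)
R(j) = 2*j/(-4 + j) (R(j) = (2*j)/(-4 + j) = 2*j/(-4 + j))
C(x, E) = 2*x/(-4 + x)
C(7, k)*q = (2*7/(-4 + 7))*(-3) = (2*7/3)*(-3) = (2*7*(⅓))*(-3) = (14/3)*(-3) = -14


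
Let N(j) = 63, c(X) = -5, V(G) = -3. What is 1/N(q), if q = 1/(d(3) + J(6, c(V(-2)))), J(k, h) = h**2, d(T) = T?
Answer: 1/63 ≈ 0.015873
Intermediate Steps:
q = 1/28 (q = 1/(3 + (-5)**2) = 1/(3 + 25) = 1/28 ≈ 0.035714)
1/N(q) = 1/63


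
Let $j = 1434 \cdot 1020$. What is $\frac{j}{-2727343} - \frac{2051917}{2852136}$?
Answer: $- \frac{1395434821573}{1111250450664} \approx -1.2557$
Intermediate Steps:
$j = 1462680$
$\frac{j}{-2727343} - \frac{2051917}{2852136} = \frac{1462680}{-2727343} - \frac{2051917}{2852136} = 1462680 \left(- \frac{1}{2727343}\right) - \frac{293131}{407448} = - \frac{1462680}{2727343} - \frac{293131}{407448} = - \frac{1395434821573}{1111250450664}$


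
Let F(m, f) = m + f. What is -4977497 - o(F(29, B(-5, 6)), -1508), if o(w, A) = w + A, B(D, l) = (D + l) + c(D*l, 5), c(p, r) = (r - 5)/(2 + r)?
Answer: -4976019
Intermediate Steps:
c(p, r) = (-5 + r)/(2 + r)
B(D, l) = D + l (B(D, l) = (D + l) + (-5 + 5)/(2 + 5) = (D + l) + 0/7 = (D + l) + (1/7)*0 = (D + l) + 0 = D + l)
F(m, f) = f + m
o(w, A) = A + w
-4977497 - o(F(29, B(-5, 6)), -1508) = -4977497 - (-1508 + ((-5 + 6) + 29)) = -4977497 - (-1508 + (1 + 29)) = -4977497 - (-1508 + 30) = -4977497 - 1*(-1478) = -4977497 + 1478 = -4976019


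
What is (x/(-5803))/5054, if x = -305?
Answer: 305/29328362 ≈ 1.0399e-5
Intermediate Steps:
(x/(-5803))/5054 = -305/(-5803)/5054 = -305*(-1/5803)*(1/5054) = (305/5803)*(1/5054) = 305/29328362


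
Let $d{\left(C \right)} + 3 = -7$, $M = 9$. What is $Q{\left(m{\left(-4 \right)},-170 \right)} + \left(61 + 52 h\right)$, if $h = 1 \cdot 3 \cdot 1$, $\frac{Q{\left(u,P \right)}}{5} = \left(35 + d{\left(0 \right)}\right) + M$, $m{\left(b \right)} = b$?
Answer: $387$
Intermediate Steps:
$d{\left(C \right)} = -10$ ($d{\left(C \right)} = -3 - 7 = -10$)
$Q{\left(u,P \right)} = 170$ ($Q{\left(u,P \right)} = 5 \left(\left(35 - 10\right) + 9\right) = 5 \left(25 + 9\right) = 5 \cdot 34 = 170$)
$h = 3$ ($h = 3 \cdot 1 = 3$)
$Q{\left(m{\left(-4 \right)},-170 \right)} + \left(61 + 52 h\right) = 170 + \left(61 + 52 \cdot 3\right) = 170 + \left(61 + 156\right) = 170 + 217 = 387$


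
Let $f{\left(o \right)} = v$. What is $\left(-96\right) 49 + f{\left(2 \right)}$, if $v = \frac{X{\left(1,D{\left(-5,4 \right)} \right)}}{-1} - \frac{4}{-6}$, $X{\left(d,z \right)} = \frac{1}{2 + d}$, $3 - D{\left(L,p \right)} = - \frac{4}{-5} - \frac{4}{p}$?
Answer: $- \frac{14111}{3} \approx -4703.7$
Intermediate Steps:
$D{\left(L,p \right)} = \frac{11}{5} + \frac{4}{p}$ ($D{\left(L,p \right)} = 3 - \left(- \frac{4}{-5} - \frac{4}{p}\right) = 3 - \left(\left(-4\right) \left(- \frac{1}{5}\right) - \frac{4}{p}\right) = 3 - \left(\frac{4}{5} - \frac{4}{p}\right) = \frac{11}{5} + \frac{4}{p}$)
$v = \frac{1}{3}$ ($v = \frac{1}{\left(2 + 1\right) \left(-1\right)} - \frac{4}{-6} = \frac{1}{3} \left(-1\right) - - \frac{2}{3} = \frac{1}{3} \left(-1\right) + \frac{2}{3} = - \frac{1}{3} + \frac{2}{3} = \frac{1}{3} \approx 0.33333$)
$f{\left(o \right)} = \frac{1}{3}$
$\left(-96\right) 49 + f{\left(2 \right)} = \left(-96\right) 49 + \frac{1}{3} = -4704 + \frac{1}{3} = - \frac{14111}{3}$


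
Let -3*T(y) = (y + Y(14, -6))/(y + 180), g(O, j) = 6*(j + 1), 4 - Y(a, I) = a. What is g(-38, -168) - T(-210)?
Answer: -8996/9 ≈ -999.56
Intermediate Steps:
Y(a, I) = 4 - a
g(O, j) = 6 + 6*j (g(O, j) = 6*(1 + j) = 6 + 6*j)
T(y) = -(-10 + y)/(3*(180 + y)) (T(y) = -(y + (4 - 1*14))/(3*(y + 180)) = -(y + (4 - 14))/(3*(180 + y)) = -(y - 10)/(3*(180 + y)) = -(-10 + y)/(3*(180 + y)))
g(-38, -168) - T(-210) = (6 + 6*(-168)) - (10 - 1*(-210))/(3*(180 - 210)) = (6 - 1008) - (10 + 210)/(3*(-30)) = -1002 - (-1)*220/(3*30) = -1002 - 1*(-22/9) = -1002 + 22/9 = -8996/9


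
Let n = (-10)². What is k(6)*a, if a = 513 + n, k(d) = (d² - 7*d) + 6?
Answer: 0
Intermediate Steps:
n = 100
k(d) = 6 + d² - 7*d
a = 613 (a = 513 + 100 = 613)
k(6)*a = (6 + 6² - 7*6)*613 = (6 + 36 - 42)*613 = 0*613 = 0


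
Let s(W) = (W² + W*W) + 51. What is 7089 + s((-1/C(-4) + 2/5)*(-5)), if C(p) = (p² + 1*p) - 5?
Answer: 350022/49 ≈ 7143.3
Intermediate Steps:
C(p) = -5 + p + p² (C(p) = (p² + p) - 5 = (p + p²) - 5 = -5 + p + p²)
s(W) = 51 + 2*W² (s(W) = (W² + W²) + 51 = 2*W² + 51 = 51 + 2*W²)
7089 + s((-1/C(-4) + 2/5)*(-5)) = 7089 + (51 + 2*((-1/(-5 - 4 + (-4)²) + 2/5)*(-5))²) = 7089 + (51 + 2*((-1/(-5 - 4 + 16) + 2*(⅕))*(-5))²) = 7089 + (51 + 2*((-1/7 + ⅖)*(-5))²) = 7089 + (51 + 2*((-1*⅐ + ⅖)*(-5))²) = 7089 + (51 + 2*((-⅐ + ⅖)*(-5))²) = 7089 + (51 + 2*((9/35)*(-5))²) = 7089 + (51 + 2*(-9/7)²) = 7089 + (51 + 2*(81/49)) = 7089 + (51 + 162/49) = 7089 + 2661/49 = 350022/49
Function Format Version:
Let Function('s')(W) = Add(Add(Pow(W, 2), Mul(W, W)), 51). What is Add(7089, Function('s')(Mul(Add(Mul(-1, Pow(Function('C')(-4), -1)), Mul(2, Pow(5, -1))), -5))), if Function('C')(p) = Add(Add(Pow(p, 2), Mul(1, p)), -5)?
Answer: Rational(350022, 49) ≈ 7143.3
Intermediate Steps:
Function('C')(p) = Add(-5, p, Pow(p, 2)) (Function('C')(p) = Add(Add(Pow(p, 2), p), -5) = Add(Add(p, Pow(p, 2)), -5) = Add(-5, p, Pow(p, 2)))
Function('s')(W) = Add(51, Mul(2, Pow(W, 2))) (Function('s')(W) = Add(Add(Pow(W, 2), Pow(W, 2)), 51) = Add(Mul(2, Pow(W, 2)), 51) = Add(51, Mul(2, Pow(W, 2))))
Add(7089, Function('s')(Mul(Add(Mul(-1, Pow(Function('C')(-4), -1)), Mul(2, Pow(5, -1))), -5))) = Add(7089, Add(51, Mul(2, Pow(Mul(Add(Mul(-1, Pow(Add(-5, -4, Pow(-4, 2)), -1)), Mul(2, Pow(5, -1))), -5), 2)))) = Add(7089, Add(51, Mul(2, Pow(Mul(Add(Mul(-1, Pow(Add(-5, -4, 16), -1)), Mul(2, Rational(1, 5))), -5), 2)))) = Add(7089, Add(51, Mul(2, Pow(Mul(Add(Mul(-1, Pow(7, -1)), Rational(2, 5)), -5), 2)))) = Add(7089, Add(51, Mul(2, Pow(Mul(Add(Mul(-1, Rational(1, 7)), Rational(2, 5)), -5), 2)))) = Add(7089, Add(51, Mul(2, Pow(Mul(Add(Rational(-1, 7), Rational(2, 5)), -5), 2)))) = Add(7089, Add(51, Mul(2, Pow(Mul(Rational(9, 35), -5), 2)))) = Add(7089, Add(51, Mul(2, Pow(Rational(-9, 7), 2)))) = Add(7089, Add(51, Mul(2, Rational(81, 49)))) = Add(7089, Add(51, Rational(162, 49))) = Add(7089, Rational(2661, 49)) = Rational(350022, 49)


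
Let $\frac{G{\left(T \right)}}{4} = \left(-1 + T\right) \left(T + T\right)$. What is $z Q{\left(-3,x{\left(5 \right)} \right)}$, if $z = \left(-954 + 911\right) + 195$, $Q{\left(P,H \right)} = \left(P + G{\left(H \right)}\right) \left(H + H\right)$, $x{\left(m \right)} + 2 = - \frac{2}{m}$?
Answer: $- \frac{5679936}{125} \approx -45440.0$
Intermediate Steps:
$G{\left(T \right)} = 8 T \left(-1 + T\right)$ ($G{\left(T \right)} = 4 \left(-1 + T\right) \left(T + T\right) = 4 \left(-1 + T\right) 2 T = 4 \cdot 2 T \left(-1 + T\right) = 8 T \left(-1 + T\right)$)
$x{\left(m \right)} = -2 - \frac{2}{m}$
$Q{\left(P,H \right)} = 2 H \left(P + 8 H \left(-1 + H\right)\right)$ ($Q{\left(P,H \right)} = \left(P + 8 H \left(-1 + H\right)\right) \left(H + H\right) = \left(P + 8 H \left(-1 + H\right)\right) 2 H = 2 H \left(P + 8 H \left(-1 + H\right)\right)$)
$z = 152$ ($z = -43 + 195 = 152$)
$z Q{\left(-3,x{\left(5 \right)} \right)} = 152 \cdot 2 \left(-2 - \frac{2}{5}\right) \left(-3 + 8 \left(-2 - \frac{2}{5}\right) \left(-1 - \left(2 + \frac{2}{5}\right)\right)\right) = 152 \cdot 2 \left(-2 - \frac{2}{5}\right) \left(-3 + 8 \left(-2 - \frac{2}{5}\right) \left(-1 - \frac{12}{5}\right)\right) = 152 \cdot 2 \left(- \frac{12}{5}\right) \left(-3 + 8 \left(- \frac{12}{5}\right) \left(-1 - \frac{12}{5}\right)\right) = 152 \cdot 2 \left(- \frac{12}{5}\right) \left(-3 + 8 \left(- \frac{12}{5}\right) \left(- \frac{17}{5}\right)\right) = 152 \cdot 2 \left(- \frac{12}{5}\right) \left(-3 + \frac{1632}{25}\right) = 152 \cdot 2 \left(- \frac{12}{5}\right) \frac{1557}{25} = 152 \left(- \frac{37368}{125}\right) = - \frac{5679936}{125}$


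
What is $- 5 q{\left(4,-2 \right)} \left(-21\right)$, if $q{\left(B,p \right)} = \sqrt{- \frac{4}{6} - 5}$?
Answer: $35 i \sqrt{51} \approx 249.95 i$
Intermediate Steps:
$q{\left(B,p \right)} = \frac{i \sqrt{51}}{3}$ ($q{\left(B,p \right)} = \sqrt{\left(-4\right) \frac{1}{6} - 5} = \sqrt{- \frac{2}{3} - 5} = \sqrt{- \frac{17}{3}} = \frac{i \sqrt{51}}{3}$)
$- 5 q{\left(4,-2 \right)} \left(-21\right) = - 5 \frac{i \sqrt{51}}{3} \left(-21\right) = - \frac{5 i \sqrt{51}}{3} \left(-21\right) = 35 i \sqrt{51}$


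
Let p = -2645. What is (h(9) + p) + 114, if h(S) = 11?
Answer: -2520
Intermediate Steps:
(h(9) + p) + 114 = (11 - 2645) + 114 = -2634 + 114 = -2520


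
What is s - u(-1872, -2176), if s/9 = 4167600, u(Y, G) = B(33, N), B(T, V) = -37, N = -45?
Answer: 37508437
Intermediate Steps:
u(Y, G) = -37
s = 37508400 (s = 9*4167600 = 37508400)
s - u(-1872, -2176) = 37508400 - 1*(-37) = 37508400 + 37 = 37508437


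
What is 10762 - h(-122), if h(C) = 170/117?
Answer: 1258984/117 ≈ 10761.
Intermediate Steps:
h(C) = 170/117 (h(C) = 170*(1/117) = 170/117)
10762 - h(-122) = 10762 - 1*170/117 = 10762 - 170/117 = 1258984/117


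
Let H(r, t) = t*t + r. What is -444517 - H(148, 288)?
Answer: -527609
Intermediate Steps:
H(r, t) = r + t² (H(r, t) = t² + r = r + t²)
-444517 - H(148, 288) = -444517 - (148 + 288²) = -444517 - (148 + 82944) = -444517 - 1*83092 = -444517 - 83092 = -527609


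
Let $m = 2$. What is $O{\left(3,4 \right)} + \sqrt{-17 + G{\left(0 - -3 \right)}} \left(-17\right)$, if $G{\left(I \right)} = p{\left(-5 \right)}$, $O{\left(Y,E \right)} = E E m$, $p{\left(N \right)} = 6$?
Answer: $32 - 17 i \sqrt{11} \approx 32.0 - 56.383 i$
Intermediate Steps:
$O{\left(Y,E \right)} = 2 E^{2}$ ($O{\left(Y,E \right)} = E E 2 = E^{2} \cdot 2 = 2 E^{2}$)
$G{\left(I \right)} = 6$
$O{\left(3,4 \right)} + \sqrt{-17 + G{\left(0 - -3 \right)}} \left(-17\right) = 2 \cdot 4^{2} + \sqrt{-17 + 6} \left(-17\right) = 2 \cdot 16 + \sqrt{-11} \left(-17\right) = 32 + i \sqrt{11} \left(-17\right) = 32 - 17 i \sqrt{11}$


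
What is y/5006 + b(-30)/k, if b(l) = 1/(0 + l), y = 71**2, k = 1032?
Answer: 78032177/77492880 ≈ 1.0070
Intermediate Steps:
y = 5041
b(l) = 1/l
y/5006 + b(-30)/k = 5041/5006 + 1/(-30*1032) = 5041*(1/5006) - 1/30*1/1032 = 5041/5006 - 1/30960 = 78032177/77492880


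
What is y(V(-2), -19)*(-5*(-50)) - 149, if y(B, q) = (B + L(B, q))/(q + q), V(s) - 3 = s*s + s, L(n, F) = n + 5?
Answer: -4706/19 ≈ -247.68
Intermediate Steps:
L(n, F) = 5 + n
V(s) = 3 + s + s² (V(s) = 3 + (s*s + s) = 3 + (s² + s) = 3 + (s + s²) = 3 + s + s²)
y(B, q) = (5 + 2*B)/(2*q) (y(B, q) = (B + (5 + B))/(q + q) = (5 + 2*B)/((2*q)) = (5 + 2*B)*(1/(2*q)) = (5 + 2*B)/(2*q))
y(V(-2), -19)*(-5*(-50)) - 149 = ((5/2 + (3 - 2 + (-2)²))/(-19))*(-5*(-50)) - 149 = -(5/2 + (3 - 2 + 4))/19*250 - 149 = -(5/2 + 5)/19*250 - 149 = -1/19*15/2*250 - 149 = -15/38*250 - 149 = -1875/19 - 149 = -4706/19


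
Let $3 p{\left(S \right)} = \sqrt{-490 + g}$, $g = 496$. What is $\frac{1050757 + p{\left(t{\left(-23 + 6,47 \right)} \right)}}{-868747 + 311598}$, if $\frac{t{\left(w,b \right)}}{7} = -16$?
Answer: $- \frac{1050757}{557149} - \frac{\sqrt{6}}{1671447} \approx -1.886$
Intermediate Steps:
$t{\left(w,b \right)} = -112$ ($t{\left(w,b \right)} = 7 \left(-16\right) = -112$)
$p{\left(S \right)} = \frac{\sqrt{6}}{3}$ ($p{\left(S \right)} = \frac{\sqrt{-490 + 496}}{3} = \frac{\sqrt{6}}{3}$)
$\frac{1050757 + p{\left(t{\left(-23 + 6,47 \right)} \right)}}{-868747 + 311598} = \frac{1050757 + \frac{\sqrt{6}}{3}}{-868747 + 311598} = \frac{1050757 + \frac{\sqrt{6}}{3}}{-557149} = \left(1050757 + \frac{\sqrt{6}}{3}\right) \left(- \frac{1}{557149}\right) = - \frac{1050757}{557149} - \frac{\sqrt{6}}{1671447}$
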